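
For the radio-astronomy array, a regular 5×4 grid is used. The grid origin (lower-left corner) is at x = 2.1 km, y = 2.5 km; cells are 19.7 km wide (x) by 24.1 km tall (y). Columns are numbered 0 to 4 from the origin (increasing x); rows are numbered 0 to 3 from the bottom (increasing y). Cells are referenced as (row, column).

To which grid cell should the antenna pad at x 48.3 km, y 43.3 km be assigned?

Column index: ⌊(48.3 − 2.1) / 19.7⌋ = ⌊2.345⌋ = 2
Row offset from origin: ⌊(43.3 − 2.5) / 24.1⌋ = ⌊1.693⌋ = 1 → row 1

(1, 2)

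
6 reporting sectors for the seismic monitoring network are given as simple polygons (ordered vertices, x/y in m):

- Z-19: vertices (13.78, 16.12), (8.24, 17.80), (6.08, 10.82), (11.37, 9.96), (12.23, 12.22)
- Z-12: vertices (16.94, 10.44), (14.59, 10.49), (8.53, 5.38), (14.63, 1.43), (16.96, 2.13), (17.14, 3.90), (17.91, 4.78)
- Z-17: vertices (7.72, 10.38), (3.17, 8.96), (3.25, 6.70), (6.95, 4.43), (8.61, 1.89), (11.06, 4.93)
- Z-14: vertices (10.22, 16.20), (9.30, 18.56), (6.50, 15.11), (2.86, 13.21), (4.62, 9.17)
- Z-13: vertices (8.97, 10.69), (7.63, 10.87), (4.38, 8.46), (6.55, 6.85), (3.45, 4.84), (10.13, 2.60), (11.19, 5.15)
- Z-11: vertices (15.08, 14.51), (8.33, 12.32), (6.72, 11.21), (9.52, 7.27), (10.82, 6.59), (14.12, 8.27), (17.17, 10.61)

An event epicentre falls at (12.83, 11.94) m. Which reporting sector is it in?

Z-11

Cast a ray rightward from (12.83, 11.94). For each polygon, the edges (by vertex number in listed order) whose endpoints lie on opposite sides of y = 11.94, where each meets that height, and whether that is right or left of the point:
Z-19: 2–3 at x≈6.427 (left), 4–5 at x≈12.123 (left) → 0 crossings.
Z-12: no edge straddles that height → 0 crossings.
Z-17: no edge straddles that height → 0 crossings.
Z-14: 4–5 at x≈3.413 (left), 5–1 at x≈6.827 (left) → 0 crossings.
Z-13: no edge straddles that height → 0 crossings.
Z-11: 2–3 at x≈7.779 (left), 7–1 at x≈16.457 (right) → 1 crossing.
Only Z-11 has an odd count, so the point is inside Z-11.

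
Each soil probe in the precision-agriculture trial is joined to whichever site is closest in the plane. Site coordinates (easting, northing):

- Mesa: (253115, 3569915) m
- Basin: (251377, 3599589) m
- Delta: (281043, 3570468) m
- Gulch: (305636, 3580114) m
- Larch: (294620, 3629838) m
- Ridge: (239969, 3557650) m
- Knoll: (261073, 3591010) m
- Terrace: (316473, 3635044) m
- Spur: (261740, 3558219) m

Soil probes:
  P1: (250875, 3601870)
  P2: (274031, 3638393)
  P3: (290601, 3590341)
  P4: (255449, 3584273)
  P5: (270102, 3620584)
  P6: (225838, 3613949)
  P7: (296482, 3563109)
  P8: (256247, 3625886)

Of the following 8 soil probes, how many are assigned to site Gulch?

1

P1 → Basin
P2 → Larch
P3 → Gulch
P4 → Knoll
P5 → Larch
P6 → Basin
P7 → Delta
P8 → Basin
1 of the 8 goes to Gulch.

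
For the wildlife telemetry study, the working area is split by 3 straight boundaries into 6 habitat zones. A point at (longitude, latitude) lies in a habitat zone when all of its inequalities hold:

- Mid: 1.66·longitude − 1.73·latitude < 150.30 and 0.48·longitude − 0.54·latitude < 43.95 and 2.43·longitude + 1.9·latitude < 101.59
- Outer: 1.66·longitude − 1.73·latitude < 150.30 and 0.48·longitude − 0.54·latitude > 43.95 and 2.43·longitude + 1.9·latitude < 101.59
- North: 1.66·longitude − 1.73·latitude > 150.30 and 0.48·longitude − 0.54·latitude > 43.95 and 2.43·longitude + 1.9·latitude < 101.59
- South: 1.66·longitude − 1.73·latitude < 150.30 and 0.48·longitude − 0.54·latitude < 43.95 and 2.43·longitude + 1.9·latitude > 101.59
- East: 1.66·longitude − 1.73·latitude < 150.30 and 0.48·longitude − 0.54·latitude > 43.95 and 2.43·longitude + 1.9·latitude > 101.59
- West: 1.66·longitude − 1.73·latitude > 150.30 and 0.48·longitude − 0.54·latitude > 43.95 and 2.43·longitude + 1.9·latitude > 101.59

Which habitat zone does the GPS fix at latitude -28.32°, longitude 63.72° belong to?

North

1.66·63.72 − 1.73·-28.32 = 154.769, which is > 150.30
0.48·63.72 − 0.54·-28.32 = 45.878, which is > 43.95
2.43·63.72 + 1.9·-28.32 = 101.032, which is < 101.59
This sign pattern matches North.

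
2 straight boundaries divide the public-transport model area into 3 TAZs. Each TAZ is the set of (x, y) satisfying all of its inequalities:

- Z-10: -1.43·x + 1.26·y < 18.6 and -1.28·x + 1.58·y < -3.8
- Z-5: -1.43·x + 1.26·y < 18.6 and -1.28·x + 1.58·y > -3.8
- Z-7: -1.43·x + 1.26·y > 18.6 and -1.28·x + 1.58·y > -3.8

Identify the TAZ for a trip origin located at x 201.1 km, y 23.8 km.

-1.43·201.1 + 1.26·23.8 = -257.585, which is < 18.6
-1.28·201.1 + 1.58·23.8 = -219.804, which is < -3.8
This sign pattern matches Z-10.

Z-10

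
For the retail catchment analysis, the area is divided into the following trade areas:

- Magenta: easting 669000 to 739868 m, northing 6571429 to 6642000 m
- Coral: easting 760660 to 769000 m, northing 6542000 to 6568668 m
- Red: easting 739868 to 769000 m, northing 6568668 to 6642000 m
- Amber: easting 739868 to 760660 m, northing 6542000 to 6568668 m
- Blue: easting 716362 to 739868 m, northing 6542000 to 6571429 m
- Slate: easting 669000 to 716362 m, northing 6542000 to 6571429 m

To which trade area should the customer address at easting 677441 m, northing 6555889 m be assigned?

Slate

The point has easting = 677441 and northing = 6555889.
Only Slate satisfies 669000 ≤ easting ≤ 716362 and 6542000 ≤ northing ≤ 6571429.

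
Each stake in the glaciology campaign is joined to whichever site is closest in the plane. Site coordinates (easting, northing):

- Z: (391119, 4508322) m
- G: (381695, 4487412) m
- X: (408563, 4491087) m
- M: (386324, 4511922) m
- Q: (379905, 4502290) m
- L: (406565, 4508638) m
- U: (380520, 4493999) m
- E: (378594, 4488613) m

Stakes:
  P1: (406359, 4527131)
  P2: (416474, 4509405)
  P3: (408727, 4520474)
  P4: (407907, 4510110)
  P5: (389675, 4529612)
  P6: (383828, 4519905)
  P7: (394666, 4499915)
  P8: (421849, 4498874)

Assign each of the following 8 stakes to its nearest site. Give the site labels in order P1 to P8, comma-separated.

P1 → L (d²=342033485.00)
P2 → L (d²=98776570.00)
P3 → L (d²=144765140.00)
P4 → L (d²=3967748.00)
P5 → M (d²=324165301.00)
P6 → M (d²=69958305.00)
P7 → Z (d²=83258858.00)
P8 → X (d²=237155165.00)

L, L, L, L, M, M, Z, X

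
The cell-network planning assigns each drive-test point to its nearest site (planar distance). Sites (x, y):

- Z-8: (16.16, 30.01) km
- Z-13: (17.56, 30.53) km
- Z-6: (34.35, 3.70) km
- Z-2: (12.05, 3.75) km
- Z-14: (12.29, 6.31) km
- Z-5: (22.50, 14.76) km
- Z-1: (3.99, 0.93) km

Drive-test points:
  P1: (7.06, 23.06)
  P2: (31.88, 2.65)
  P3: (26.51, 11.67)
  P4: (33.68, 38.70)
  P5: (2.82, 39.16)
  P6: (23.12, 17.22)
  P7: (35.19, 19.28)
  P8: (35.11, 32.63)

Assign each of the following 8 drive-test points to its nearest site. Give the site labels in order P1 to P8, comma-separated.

P1 → Z-8 (d²=131.11)
P2 → Z-6 (d²=7.20)
P3 → Z-5 (d²=25.63)
P4 → Z-13 (d²=326.60)
P5 → Z-8 (d²=261.68)
P6 → Z-5 (d²=6.44)
P7 → Z-5 (d²=181.47)
P8 → Z-13 (d²=312.41)

Z-8, Z-6, Z-5, Z-13, Z-8, Z-5, Z-5, Z-13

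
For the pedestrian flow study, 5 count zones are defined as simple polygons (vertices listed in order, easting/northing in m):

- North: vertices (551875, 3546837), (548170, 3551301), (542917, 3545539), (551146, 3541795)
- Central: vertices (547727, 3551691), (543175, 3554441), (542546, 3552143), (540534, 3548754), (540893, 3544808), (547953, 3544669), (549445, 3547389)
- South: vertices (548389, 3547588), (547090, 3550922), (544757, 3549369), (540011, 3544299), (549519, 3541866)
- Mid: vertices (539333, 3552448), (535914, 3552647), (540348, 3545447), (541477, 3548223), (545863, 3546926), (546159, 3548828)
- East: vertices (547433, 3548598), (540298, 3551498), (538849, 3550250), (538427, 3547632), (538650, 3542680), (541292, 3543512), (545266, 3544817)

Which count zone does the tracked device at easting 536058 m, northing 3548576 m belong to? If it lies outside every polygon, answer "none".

Cast a ray rightward from (536058, 3548576). For each polygon, the edges (by vertex number in listed order) whose endpoints lie on opposite sides of northing = 3548576, where each meets that height, and whether that is right or left of the point:
North: 1–2 at easting≈550431.7 (right), 2–3 at easting≈545685.7 (right) → 2 crossings.
Central: 4–5 at easting≈540550.2 (right), 7–1 at easting≈548971.0 (right) → 2 crossings.
South: 1–2 at easting≈548004.1 (right), 3–4 at easting≈544014.7 (right) → 2 crossings.
Mid: 2–3 at easting≈538421.1 (right), 5–6 at easting≈546119.8 (right) → 2 crossings.
East: 3–4 at easting≈538579.2 (right), 7–1 at easting≈547420.4 (right) → 2 crossings.
All counts are even, so the point lies outside every listed polygon.

none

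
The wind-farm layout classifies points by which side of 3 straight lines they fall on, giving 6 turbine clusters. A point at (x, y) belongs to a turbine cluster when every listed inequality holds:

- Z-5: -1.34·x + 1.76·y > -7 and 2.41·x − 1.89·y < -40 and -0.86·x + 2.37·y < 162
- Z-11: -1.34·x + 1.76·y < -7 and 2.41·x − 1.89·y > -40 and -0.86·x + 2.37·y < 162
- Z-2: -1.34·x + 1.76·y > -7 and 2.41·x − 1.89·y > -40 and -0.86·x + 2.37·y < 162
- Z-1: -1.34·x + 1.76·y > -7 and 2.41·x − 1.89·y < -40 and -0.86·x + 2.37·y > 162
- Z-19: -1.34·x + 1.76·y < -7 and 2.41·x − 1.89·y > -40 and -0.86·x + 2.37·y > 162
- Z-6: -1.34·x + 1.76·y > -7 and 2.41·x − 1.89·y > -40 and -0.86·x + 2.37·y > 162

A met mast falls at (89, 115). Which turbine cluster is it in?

-1.34·89 + 1.76·115 = 83.140, which is > -7
2.41·89 − 1.89·115 = -2.860, which is > -40
-0.86·89 + 2.37·115 = 196.010, which is > 162
This sign pattern matches Z-6.

Z-6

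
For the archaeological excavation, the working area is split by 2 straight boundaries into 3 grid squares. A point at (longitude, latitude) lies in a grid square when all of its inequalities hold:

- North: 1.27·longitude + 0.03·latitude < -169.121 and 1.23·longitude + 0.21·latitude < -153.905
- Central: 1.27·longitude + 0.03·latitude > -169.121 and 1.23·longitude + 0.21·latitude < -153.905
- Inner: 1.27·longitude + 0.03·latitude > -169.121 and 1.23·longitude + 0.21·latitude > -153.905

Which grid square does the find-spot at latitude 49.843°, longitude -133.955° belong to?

Central

1.27·-133.955 + 0.03·49.843 = -168.628, which is > -169.121
1.23·-133.955 + 0.21·49.843 = -154.298, which is < -153.905
This sign pattern matches Central.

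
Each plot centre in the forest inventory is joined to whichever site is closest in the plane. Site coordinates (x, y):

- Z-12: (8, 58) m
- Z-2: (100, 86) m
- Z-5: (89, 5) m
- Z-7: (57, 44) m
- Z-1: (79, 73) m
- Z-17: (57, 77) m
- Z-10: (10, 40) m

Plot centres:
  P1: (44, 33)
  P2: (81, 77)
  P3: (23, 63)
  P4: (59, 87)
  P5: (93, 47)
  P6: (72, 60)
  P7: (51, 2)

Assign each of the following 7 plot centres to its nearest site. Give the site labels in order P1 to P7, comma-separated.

Z-7, Z-1, Z-12, Z-17, Z-1, Z-1, Z-5

P1 → Z-7 (d²=290.00)
P2 → Z-1 (d²=20.00)
P3 → Z-12 (d²=250.00)
P4 → Z-17 (d²=104.00)
P5 → Z-1 (d²=872.00)
P6 → Z-1 (d²=218.00)
P7 → Z-5 (d²=1453.00)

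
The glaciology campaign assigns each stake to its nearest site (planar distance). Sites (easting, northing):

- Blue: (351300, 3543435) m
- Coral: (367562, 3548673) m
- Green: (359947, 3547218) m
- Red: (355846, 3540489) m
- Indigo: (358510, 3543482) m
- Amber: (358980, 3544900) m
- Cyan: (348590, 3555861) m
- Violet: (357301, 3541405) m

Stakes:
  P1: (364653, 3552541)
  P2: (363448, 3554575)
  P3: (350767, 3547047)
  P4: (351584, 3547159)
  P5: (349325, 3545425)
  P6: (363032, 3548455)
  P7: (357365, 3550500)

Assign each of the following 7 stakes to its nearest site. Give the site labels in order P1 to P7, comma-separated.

Coral, Coral, Blue, Blue, Blue, Green, Green

P1 → Coral (d²=23423705.00)
P2 → Coral (d²=51758600.00)
P3 → Blue (d²=13330633.00)
P4 → Blue (d²=13948832.00)
P5 → Blue (d²=7860725.00)
P6 → Green (d²=11047394.00)
P7 → Green (d²=17438248.00)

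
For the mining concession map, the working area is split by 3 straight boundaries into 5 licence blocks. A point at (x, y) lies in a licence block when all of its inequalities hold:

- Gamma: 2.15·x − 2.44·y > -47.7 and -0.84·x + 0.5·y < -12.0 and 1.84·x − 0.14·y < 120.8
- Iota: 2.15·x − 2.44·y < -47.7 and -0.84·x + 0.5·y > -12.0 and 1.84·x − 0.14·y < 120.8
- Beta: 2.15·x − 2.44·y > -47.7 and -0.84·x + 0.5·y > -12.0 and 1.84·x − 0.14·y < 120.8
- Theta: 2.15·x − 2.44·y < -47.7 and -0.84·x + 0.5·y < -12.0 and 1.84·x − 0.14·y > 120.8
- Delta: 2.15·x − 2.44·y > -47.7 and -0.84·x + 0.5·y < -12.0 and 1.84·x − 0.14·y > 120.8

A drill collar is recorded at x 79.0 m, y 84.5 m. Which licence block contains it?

Delta

2.15·79.0 − 2.44·84.5 = -36.330, which is > -47.7
-0.84·79.0 + 0.5·84.5 = -24.110, which is < -12.0
1.84·79.0 − 0.14·84.5 = 133.530, which is > 120.8
This sign pattern matches Delta.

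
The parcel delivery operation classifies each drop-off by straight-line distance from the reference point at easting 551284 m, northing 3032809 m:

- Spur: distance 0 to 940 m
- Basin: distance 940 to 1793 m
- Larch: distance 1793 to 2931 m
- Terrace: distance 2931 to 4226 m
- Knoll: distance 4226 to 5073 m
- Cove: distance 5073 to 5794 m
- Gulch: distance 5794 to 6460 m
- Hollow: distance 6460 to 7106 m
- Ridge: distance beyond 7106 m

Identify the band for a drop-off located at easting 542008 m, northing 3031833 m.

Distance = √((542008−551284)² + (3031833−3032809)²) = √(86044176.000 + 952576.000) = 9327.205 m.
7106 ≤ 9327.205 < ∞ → Ridge.

Ridge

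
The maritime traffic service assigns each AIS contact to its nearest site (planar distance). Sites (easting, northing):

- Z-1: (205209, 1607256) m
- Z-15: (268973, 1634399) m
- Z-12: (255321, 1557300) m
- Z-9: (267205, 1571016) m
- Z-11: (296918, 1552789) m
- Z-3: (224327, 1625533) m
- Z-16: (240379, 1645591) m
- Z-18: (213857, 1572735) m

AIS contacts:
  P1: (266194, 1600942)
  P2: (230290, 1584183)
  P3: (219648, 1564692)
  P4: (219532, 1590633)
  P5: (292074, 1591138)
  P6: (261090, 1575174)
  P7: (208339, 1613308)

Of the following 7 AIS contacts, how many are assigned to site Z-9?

3

P1 → Z-9
P2 → Z-18
P3 → Z-18
P4 → Z-18
P5 → Z-9
P6 → Z-9
P7 → Z-1
3 of the 7 go to Z-9.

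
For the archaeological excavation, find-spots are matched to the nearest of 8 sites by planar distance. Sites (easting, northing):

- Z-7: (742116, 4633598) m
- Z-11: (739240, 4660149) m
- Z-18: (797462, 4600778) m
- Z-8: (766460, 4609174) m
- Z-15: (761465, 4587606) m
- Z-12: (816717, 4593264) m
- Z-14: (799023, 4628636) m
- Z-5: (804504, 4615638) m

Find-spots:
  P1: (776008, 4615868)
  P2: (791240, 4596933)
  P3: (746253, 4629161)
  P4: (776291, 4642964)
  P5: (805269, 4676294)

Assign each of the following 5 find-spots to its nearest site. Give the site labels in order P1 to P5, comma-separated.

Z-8, Z-18, Z-7, Z-14, Z-14

P1 → Z-8 (d²=135973940.00)
P2 → Z-18 (d²=53497309.00)
P3 → Z-7 (d²=36801738.00)
P4 → Z-14 (d²=722035408.00)
P5 → Z-14 (d²=2310297480.00)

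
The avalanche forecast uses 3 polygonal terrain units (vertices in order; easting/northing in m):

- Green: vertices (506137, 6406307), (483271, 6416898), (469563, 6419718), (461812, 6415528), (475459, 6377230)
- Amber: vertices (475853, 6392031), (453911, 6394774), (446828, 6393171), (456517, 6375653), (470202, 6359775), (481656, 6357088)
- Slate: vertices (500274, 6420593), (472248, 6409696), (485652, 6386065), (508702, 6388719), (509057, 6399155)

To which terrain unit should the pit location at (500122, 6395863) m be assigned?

Cast a ray rightward from (500122, 6395863). For each polygon, the edges (by vertex number in listed order) whose endpoints lie on opposite sides of northing = 6395863, where each meets that height, and whether that is right or left of the point:
Green: 4–5 at easting≈468819.4 (left), 5–1 at easting≈495117.9 (left) → 0 crossings.
Amber: no edge straddles that height → 0 crossings.
Slate: 2–3 at easting≈480094.4 (left), 4–5 at easting≈508945.0 (right) → 1 crossing.
Only Slate has an odd count, so the point is inside Slate.

Slate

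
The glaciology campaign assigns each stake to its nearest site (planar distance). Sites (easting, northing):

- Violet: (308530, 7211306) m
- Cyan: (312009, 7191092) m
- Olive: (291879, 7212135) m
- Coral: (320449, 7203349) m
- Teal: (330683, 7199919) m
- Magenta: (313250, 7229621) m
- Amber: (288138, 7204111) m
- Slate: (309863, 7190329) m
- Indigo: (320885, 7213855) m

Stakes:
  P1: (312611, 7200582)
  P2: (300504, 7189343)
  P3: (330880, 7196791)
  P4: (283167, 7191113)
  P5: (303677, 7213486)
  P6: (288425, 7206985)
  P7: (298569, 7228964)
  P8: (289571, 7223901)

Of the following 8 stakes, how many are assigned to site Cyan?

P1 → Coral
P2 → Slate
P3 → Teal
P4 → Amber
P5 → Violet
P6 → Amber
P7 → Magenta
P8 → Olive
0 of the 8 go to Cyan.

0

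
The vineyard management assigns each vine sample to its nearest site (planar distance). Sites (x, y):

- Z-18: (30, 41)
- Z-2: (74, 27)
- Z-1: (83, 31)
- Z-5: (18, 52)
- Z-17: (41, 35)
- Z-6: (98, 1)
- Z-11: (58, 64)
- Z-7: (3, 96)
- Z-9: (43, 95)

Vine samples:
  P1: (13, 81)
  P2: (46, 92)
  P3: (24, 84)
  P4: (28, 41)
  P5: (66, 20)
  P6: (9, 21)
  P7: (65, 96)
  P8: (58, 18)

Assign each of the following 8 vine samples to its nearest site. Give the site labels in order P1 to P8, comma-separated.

Z-7, Z-9, Z-9, Z-18, Z-2, Z-18, Z-9, Z-2

P1 → Z-7 (d²=325.00)
P2 → Z-9 (d²=18.00)
P3 → Z-9 (d²=482.00)
P4 → Z-18 (d²=4.00)
P5 → Z-2 (d²=113.00)
P6 → Z-18 (d²=841.00)
P7 → Z-9 (d²=485.00)
P8 → Z-2 (d²=337.00)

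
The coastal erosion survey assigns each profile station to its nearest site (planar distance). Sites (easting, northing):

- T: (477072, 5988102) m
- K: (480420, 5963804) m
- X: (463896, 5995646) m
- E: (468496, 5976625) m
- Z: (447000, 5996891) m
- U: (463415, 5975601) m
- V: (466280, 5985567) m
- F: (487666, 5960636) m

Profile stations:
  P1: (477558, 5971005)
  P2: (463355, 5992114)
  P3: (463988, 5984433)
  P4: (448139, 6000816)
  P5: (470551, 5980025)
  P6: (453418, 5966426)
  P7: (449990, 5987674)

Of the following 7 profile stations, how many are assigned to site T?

0

P1 → K
P2 → X
P3 → V
P4 → Z
P5 → E
P6 → U
P7 → Z
0 of the 7 go to T.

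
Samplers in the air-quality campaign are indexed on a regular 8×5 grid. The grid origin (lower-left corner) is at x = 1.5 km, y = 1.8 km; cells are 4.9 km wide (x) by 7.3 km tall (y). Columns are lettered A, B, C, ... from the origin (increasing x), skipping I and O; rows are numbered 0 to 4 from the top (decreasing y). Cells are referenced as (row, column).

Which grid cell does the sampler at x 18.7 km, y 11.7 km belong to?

(3, D)

Column index: ⌊(18.7 − 1.5) / 4.9⌋ = ⌊3.510⌋ = 3 → column D
Row offset from origin: ⌊(11.7 − 1.8) / 7.3⌋ = ⌊1.356⌋ = 1 → row 3 (counted from top)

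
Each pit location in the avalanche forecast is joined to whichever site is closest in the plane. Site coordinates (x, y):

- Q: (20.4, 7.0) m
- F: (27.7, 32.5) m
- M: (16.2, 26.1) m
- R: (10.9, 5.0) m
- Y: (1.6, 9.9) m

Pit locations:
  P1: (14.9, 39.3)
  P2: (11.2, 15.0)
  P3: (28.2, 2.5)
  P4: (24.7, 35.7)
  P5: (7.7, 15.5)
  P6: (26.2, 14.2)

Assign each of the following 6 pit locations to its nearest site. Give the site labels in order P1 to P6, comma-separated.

M, R, Q, F, Y, Q

P1 → M (d²=175.93)
P2 → R (d²=100.09)
P3 → Q (d²=81.09)
P4 → F (d²=19.24)
P5 → Y (d²=68.57)
P6 → Q (d²=85.48)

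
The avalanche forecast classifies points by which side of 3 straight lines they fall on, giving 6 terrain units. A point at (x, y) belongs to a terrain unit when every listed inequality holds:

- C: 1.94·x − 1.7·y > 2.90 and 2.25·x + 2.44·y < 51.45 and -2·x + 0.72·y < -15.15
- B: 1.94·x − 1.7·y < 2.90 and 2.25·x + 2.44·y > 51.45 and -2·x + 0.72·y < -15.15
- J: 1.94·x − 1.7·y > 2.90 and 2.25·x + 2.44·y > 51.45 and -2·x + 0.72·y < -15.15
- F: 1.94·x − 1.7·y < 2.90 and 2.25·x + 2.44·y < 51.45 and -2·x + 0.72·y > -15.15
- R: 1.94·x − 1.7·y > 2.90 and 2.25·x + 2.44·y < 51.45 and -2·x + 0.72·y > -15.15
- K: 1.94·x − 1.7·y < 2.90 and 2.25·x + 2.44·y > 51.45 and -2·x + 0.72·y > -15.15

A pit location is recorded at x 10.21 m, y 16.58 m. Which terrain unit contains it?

1.94·10.21 − 1.7·16.58 = -8.379, which is < 2.90
2.25·10.21 + 2.44·16.58 = 63.428, which is > 51.45
-2·10.21 + 0.72·16.58 = -8.482, which is > -15.15
This sign pattern matches K.

K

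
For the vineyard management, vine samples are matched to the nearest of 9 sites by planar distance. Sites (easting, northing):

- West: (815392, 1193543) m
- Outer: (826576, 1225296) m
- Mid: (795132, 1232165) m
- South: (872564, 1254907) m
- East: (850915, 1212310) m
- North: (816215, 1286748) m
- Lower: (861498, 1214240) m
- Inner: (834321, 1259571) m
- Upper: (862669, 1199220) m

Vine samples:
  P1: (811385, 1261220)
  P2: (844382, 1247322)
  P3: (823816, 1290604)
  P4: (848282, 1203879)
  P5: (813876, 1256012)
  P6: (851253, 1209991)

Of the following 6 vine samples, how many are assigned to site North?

P1 → Inner
P2 → Inner
P3 → North
P4 → East
P5 → Inner
P6 → East
1 of the 6 goes to North.

1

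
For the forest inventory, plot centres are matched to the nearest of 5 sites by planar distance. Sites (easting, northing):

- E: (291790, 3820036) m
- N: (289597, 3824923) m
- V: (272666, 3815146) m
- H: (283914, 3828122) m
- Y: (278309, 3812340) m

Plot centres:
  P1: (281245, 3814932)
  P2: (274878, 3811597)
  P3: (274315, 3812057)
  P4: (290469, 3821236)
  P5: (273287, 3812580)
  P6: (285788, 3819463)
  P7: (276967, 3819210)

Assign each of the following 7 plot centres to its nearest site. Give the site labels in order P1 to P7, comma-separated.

Y, Y, V, E, V, E, V

P1 → Y (d²=15338560.00)
P2 → Y (d²=12323810.00)
P3 → V (d²=12261122.00)
P4 → E (d²=3185041.00)
P5 → V (d²=6969997.00)
P6 → E (d²=36352333.00)
P7 → V (d²=35014697.00)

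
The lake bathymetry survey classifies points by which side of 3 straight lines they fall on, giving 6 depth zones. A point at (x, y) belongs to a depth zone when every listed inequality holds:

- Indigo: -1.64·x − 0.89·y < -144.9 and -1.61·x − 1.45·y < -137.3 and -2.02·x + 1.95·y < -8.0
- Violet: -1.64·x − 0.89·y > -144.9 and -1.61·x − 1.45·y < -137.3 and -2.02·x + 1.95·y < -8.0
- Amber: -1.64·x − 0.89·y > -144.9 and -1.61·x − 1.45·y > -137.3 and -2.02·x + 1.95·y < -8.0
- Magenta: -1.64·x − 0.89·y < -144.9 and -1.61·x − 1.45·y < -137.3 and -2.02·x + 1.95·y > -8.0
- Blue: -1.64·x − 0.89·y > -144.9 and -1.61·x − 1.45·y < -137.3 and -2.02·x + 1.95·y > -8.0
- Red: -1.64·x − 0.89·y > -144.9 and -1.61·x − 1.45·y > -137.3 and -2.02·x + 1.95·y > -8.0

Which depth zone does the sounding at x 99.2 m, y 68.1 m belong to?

-1.64·99.2 − 0.89·68.1 = -223.297, which is < -144.9
-1.61·99.2 − 1.45·68.1 = -258.457, which is < -137.3
-2.02·99.2 + 1.95·68.1 = -67.589, which is < -8.0
This sign pattern matches Indigo.

Indigo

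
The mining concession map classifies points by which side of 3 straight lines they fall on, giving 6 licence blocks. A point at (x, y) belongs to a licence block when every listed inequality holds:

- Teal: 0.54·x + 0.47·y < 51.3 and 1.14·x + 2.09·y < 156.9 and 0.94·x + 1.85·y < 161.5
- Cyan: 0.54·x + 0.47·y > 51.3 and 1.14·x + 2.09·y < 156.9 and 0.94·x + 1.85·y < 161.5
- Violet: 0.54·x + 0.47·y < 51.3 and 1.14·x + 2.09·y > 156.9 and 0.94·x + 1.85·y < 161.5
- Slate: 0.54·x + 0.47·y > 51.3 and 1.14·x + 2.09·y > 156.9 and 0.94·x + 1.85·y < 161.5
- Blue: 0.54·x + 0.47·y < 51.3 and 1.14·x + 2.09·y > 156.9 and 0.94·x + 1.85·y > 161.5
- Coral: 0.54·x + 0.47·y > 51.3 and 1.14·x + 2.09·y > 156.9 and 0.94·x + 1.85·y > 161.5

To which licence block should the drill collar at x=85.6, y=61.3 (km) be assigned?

Coral

0.54·85.6 + 0.47·61.3 = 75.035, which is > 51.3
1.14·85.6 + 2.09·61.3 = 225.701, which is > 156.9
0.94·85.6 + 1.85·61.3 = 193.869, which is > 161.5
This sign pattern matches Coral.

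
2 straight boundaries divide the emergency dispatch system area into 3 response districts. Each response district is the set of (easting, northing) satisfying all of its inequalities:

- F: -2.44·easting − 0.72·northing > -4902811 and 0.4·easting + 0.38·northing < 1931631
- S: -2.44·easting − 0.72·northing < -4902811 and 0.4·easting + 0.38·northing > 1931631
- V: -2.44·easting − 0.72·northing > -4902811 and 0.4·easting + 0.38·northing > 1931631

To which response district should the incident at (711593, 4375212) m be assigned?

-2.44·711593 − 0.72·4375212 = -4886439.560, which is > -4902811
0.4·711593 + 0.38·4375212 = 1947217.760, which is > 1931631
This sign pattern matches V.

V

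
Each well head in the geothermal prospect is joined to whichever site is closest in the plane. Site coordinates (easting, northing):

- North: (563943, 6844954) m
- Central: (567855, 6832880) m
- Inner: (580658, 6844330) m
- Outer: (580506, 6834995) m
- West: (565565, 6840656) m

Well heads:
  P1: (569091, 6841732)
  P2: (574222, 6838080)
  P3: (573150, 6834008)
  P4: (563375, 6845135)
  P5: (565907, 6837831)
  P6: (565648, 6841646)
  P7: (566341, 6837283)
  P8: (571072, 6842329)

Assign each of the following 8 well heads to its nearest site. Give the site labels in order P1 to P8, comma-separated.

West, Outer, Central, North, West, West, West, West

P1 → West (d²=13590452.00)
P2 → Outer (d²=49005881.00)
P3 → Central (d²=29309409.00)
P4 → North (d²=355385.00)
P5 → West (d²=8097589.00)
P6 → West (d²=986989.00)
P7 → West (d²=11979305.00)
P8 → West (d²=33125978.00)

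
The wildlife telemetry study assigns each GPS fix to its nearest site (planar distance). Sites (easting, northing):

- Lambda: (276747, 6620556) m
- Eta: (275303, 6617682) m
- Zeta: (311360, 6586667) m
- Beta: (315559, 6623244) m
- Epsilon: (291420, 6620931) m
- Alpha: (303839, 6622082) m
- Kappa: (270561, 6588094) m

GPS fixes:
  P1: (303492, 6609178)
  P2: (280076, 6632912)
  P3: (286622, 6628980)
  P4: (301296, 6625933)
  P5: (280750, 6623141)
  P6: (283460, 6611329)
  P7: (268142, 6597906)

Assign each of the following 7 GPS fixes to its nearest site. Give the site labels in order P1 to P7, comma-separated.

P1 → Alpha (d²=166633625.00)
P2 → Lambda (d²=163752977.00)
P3 → Epsilon (d²=87807205.00)
P4 → Alpha (d²=21297050.00)
P5 → Lambda (d²=22706234.00)
P6 → Eta (d²=106897258.00)
P7 → Kappa (d²=102126905.00)

Alpha, Lambda, Epsilon, Alpha, Lambda, Eta, Kappa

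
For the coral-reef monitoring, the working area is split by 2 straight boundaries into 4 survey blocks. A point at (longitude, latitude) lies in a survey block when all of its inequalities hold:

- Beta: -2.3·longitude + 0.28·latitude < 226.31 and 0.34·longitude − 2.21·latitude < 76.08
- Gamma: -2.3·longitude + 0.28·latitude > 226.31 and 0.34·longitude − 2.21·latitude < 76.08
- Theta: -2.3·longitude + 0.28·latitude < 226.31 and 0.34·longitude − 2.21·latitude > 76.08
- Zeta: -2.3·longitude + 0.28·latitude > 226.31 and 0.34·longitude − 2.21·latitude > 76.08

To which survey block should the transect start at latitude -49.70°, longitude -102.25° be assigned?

Beta

-2.3·-102.25 + 0.28·-49.70 = 221.259, which is < 226.31
0.34·-102.25 − 2.21·-49.70 = 75.072, which is < 76.08
This sign pattern matches Beta.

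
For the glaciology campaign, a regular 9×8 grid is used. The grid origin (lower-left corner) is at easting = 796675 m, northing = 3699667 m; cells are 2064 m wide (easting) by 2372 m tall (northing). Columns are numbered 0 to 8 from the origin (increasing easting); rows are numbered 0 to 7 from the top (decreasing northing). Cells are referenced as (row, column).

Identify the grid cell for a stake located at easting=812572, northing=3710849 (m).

Column index: ⌊(812572 − 796675) / 2064⌋ = ⌊7.702⌋ = 7
Row offset from origin: ⌊(3710849 − 3699667) / 2372⌋ = ⌊4.714⌋ = 4 → row 3 (counted from top)

(3, 7)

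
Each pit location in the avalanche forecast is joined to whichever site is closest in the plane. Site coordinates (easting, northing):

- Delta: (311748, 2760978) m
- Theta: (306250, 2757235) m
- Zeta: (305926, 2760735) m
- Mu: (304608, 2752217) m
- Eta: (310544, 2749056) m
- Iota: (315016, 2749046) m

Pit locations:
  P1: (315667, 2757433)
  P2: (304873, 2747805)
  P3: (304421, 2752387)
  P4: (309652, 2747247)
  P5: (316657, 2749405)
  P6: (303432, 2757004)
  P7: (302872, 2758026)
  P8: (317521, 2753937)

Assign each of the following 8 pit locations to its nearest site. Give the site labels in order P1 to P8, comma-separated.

Delta, Mu, Mu, Eta, Iota, Theta, Theta, Iota

P1 → Delta (d²=27925586.00)
P2 → Mu (d²=19535969.00)
P3 → Mu (d²=63869.00)
P4 → Eta (d²=4068145.00)
P5 → Iota (d²=2821762.00)
P6 → Theta (d²=7994485.00)
P7 → Theta (d²=12036565.00)
P8 → Iota (d²=30196906.00)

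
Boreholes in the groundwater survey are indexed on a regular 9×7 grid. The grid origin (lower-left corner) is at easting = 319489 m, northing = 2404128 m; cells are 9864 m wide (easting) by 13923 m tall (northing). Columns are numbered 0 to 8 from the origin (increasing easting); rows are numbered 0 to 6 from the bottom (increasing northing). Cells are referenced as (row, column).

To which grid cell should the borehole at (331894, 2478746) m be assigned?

Column index: ⌊(331894 − 319489) / 9864⌋ = ⌊1.258⌋ = 1
Row offset from origin: ⌊(2478746 − 2404128) / 13923⌋ = ⌊5.359⌋ = 5 → row 5

(5, 1)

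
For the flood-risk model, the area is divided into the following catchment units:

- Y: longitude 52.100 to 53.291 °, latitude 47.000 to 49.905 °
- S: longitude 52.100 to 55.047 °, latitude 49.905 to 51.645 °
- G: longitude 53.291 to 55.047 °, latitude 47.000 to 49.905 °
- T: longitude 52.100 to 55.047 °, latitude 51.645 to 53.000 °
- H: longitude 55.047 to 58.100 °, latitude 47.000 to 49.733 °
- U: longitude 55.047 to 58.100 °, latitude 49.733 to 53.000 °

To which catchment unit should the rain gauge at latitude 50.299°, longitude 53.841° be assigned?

The point has longitude = 53.841 and latitude = 50.299.
Only S satisfies 52.100 ≤ longitude ≤ 55.047 and 49.905 ≤ latitude ≤ 51.645.

S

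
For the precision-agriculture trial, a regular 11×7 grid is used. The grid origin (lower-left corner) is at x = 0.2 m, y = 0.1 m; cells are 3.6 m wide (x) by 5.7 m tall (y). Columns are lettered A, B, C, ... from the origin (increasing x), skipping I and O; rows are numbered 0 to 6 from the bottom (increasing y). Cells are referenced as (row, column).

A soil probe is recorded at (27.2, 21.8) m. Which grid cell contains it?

Column index: ⌊(27.2 − 0.2) / 3.6⌋ = ⌊7.500⌋ = 7 → column H
Row offset from origin: ⌊(21.8 − 0.1) / 5.7⌋ = ⌊3.807⌋ = 3 → row 3

(3, H)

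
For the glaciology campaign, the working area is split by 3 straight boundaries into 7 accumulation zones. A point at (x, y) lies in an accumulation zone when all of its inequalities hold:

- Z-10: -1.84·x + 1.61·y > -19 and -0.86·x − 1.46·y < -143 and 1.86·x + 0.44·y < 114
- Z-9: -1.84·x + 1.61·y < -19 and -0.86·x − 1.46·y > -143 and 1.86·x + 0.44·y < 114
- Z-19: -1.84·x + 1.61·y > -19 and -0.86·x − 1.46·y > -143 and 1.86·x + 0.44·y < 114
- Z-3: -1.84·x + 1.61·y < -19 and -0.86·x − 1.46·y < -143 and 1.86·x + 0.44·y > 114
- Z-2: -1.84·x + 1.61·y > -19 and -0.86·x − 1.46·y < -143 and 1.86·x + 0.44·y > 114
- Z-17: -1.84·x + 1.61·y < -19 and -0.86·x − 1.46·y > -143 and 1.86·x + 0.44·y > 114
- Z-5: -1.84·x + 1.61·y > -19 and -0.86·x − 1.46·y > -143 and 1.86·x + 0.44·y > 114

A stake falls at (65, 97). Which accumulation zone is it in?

-1.84·65 + 1.61·97 = 36.570, which is > -19
-0.86·65 − 1.46·97 = -197.520, which is < -143
1.86·65 + 0.44·97 = 163.580, which is > 114
This sign pattern matches Z-2.

Z-2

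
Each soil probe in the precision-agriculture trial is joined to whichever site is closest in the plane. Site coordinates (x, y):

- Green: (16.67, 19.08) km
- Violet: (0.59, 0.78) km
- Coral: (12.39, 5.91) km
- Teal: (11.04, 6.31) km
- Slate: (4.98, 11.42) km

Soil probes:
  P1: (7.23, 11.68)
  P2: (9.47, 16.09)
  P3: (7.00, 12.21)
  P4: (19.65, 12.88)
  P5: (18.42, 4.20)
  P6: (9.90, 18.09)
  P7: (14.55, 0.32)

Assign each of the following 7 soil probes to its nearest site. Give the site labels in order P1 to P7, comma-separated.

P1 → Slate (d²=5.13)
P2 → Slate (d²=41.97)
P3 → Slate (d²=4.70)
P4 → Green (d²=47.32)
P5 → Coral (d²=39.29)
P6 → Green (d²=46.81)
P7 → Coral (d²=35.91)

Slate, Slate, Slate, Green, Coral, Green, Coral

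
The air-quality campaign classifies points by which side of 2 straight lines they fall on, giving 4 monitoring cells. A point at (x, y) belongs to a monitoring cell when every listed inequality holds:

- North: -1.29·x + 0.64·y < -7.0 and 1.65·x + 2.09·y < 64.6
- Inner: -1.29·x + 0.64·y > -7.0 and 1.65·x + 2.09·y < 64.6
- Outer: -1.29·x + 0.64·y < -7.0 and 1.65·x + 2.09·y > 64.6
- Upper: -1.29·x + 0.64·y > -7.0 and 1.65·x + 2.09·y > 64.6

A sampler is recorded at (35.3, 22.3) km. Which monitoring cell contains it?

-1.29·35.3 + 0.64·22.3 = -31.265, which is < -7.0
1.65·35.3 + 2.09·22.3 = 104.852, which is > 64.6
This sign pattern matches Outer.

Outer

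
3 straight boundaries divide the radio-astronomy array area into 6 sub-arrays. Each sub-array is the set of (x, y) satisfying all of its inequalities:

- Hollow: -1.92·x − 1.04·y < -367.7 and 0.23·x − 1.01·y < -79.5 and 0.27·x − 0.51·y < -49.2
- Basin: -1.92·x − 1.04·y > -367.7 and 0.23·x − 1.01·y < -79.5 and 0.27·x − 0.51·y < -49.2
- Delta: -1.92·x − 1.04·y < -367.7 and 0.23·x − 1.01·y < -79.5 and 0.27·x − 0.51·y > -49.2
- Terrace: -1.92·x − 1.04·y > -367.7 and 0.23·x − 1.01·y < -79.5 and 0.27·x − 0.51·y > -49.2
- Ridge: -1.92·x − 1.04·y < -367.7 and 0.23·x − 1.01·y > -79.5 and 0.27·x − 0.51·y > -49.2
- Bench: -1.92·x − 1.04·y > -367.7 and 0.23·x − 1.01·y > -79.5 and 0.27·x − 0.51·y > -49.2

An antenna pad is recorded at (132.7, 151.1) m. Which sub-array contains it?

Delta

-1.92·132.7 − 1.04·151.1 = -411.928, which is < -367.7
0.23·132.7 − 1.01·151.1 = -122.090, which is < -79.5
0.27·132.7 − 0.51·151.1 = -41.232, which is > -49.2
This sign pattern matches Delta.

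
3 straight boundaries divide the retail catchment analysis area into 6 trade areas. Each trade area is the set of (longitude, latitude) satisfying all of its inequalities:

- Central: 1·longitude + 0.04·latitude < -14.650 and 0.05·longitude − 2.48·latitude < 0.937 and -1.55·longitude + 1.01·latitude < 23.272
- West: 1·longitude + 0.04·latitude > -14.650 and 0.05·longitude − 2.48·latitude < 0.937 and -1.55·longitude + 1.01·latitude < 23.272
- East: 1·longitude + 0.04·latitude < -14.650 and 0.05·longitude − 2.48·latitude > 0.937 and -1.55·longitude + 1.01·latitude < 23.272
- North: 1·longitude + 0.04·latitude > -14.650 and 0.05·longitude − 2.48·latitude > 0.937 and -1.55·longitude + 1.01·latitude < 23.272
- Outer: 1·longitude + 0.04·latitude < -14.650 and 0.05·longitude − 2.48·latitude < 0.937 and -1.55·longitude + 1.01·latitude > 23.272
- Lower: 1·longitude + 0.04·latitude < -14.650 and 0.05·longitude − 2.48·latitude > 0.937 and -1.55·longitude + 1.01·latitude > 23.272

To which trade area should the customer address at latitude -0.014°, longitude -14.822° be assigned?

1·-14.822 + 0.04·-0.014 = -14.823, which is < -14.650
0.05·-14.822 − 2.48·-0.014 = -0.706, which is < 0.937
-1.55·-14.822 + 1.01·-0.014 = 22.960, which is < 23.272
This sign pattern matches Central.

Central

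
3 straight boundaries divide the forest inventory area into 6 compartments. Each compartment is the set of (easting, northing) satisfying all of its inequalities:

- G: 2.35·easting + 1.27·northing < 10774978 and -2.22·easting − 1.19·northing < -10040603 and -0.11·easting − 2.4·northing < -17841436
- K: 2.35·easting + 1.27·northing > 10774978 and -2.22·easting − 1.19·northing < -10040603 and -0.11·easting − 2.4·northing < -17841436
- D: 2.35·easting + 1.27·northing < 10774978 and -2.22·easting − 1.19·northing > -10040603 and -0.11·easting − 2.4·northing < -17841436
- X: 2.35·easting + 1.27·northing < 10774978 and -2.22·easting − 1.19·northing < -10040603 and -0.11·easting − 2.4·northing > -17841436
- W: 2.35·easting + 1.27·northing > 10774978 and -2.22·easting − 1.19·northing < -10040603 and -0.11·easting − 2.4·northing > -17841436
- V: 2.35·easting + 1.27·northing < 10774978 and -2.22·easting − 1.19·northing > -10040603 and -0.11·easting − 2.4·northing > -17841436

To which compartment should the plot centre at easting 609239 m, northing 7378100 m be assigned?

2.35·609239 + 1.27·7378100 = 10801898.650, which is > 10774978
-2.22·609239 − 1.19·7378100 = -10132449.580, which is < -10040603
-0.11·609239 − 2.4·7378100 = -17774456.290, which is > -17841436
This sign pattern matches W.

W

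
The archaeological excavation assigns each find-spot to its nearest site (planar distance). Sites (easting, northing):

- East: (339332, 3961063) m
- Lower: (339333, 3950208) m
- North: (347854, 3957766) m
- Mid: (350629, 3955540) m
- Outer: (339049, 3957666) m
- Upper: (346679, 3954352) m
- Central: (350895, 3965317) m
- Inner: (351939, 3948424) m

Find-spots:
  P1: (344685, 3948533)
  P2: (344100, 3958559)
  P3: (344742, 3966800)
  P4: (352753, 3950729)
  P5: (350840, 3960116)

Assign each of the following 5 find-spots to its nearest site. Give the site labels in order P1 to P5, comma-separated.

Lower, North, Central, Inner, North

P1 → Lower (d²=31449529.00)
P2 → North (d²=14721365.00)
P3 → Central (d²=40058698.00)
P4 → Inner (d²=5975621.00)
P5 → North (d²=14438696.00)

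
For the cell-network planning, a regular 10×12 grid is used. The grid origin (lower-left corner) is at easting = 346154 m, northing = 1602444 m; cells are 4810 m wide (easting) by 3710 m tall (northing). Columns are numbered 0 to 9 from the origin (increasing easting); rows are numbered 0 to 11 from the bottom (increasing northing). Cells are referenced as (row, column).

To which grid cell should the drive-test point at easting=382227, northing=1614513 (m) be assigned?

Column index: ⌊(382227 − 346154) / 4810⌋ = ⌊7.500⌋ = 7
Row offset from origin: ⌊(1614513 − 1602444) / 3710⌋ = ⌊3.253⌋ = 3 → row 3

(3, 7)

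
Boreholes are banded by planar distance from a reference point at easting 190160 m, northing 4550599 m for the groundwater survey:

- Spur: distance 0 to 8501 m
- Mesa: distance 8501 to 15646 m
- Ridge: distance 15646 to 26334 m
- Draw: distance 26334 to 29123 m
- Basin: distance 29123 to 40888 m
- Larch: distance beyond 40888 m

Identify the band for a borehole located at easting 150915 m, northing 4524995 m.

Distance = √((150915−190160)² + (4524995−4550599)²) = √(1540170025.000 + 655564816.000) = 46858.669 m.
40888 ≤ 46858.669 < ∞ → Larch.

Larch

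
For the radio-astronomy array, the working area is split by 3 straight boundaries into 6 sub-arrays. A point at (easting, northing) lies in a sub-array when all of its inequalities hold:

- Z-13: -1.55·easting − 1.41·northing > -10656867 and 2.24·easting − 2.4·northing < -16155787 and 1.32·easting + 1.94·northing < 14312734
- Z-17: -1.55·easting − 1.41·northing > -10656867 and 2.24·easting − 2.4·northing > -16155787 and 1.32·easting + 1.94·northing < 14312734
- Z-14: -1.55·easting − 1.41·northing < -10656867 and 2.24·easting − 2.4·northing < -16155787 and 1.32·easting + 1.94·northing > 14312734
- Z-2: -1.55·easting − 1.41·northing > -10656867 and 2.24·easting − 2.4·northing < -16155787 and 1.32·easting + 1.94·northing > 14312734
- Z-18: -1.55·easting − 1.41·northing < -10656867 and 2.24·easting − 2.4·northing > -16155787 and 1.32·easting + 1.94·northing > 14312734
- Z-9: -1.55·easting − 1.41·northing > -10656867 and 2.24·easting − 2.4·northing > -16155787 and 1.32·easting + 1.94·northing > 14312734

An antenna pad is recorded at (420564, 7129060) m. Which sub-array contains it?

Z-14

-1.55·420564 − 1.41·7129060 = -10703848.800, which is < -10656867
2.24·420564 − 2.4·7129060 = -16167680.640, which is < -16155787
1.32·420564 + 1.94·7129060 = 14385520.880, which is > 14312734
This sign pattern matches Z-14.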